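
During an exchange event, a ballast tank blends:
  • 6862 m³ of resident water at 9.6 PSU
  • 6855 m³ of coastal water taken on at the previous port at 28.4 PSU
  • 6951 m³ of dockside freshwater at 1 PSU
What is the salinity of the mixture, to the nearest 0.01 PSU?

By conservation of dissolved salt,
salt = 6,862×9.6 + 6,855×28.4 + 6,951×1 = 65,875.2 + 194,682 + 6,951 = 267,508.2
volume = 6,862 + 6,855 + 6,951 = 20,668 m³
S = 267,508.2 / 20,668 = 12.9431 PSU

12.94 PSU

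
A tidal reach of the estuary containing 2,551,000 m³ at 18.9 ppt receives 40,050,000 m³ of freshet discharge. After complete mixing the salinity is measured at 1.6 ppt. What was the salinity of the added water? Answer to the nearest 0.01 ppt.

0.50 ppt

Salt balance: 2,551,000×18.9 + 40,050,000×S = 42,601,000×1.6
48,213,900 + 40,050,000·S = 68,161,600
S = (68,161,600 − 48,213,900) / 40,050,000 = 0.4981 ppt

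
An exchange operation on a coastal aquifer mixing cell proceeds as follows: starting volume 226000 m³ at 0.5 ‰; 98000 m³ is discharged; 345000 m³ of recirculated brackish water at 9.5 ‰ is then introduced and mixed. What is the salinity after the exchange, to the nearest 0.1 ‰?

Remaining after removal: 128,000 m³ at 0.5 ‰ (salt = 64,000)
After addition: salt = 64,000 + 345,000×9.5 = 3,341,500; volume = 473,000 m³
S = 3,341,500 / 473,000 = 7.0645 ‰

7.1 ‰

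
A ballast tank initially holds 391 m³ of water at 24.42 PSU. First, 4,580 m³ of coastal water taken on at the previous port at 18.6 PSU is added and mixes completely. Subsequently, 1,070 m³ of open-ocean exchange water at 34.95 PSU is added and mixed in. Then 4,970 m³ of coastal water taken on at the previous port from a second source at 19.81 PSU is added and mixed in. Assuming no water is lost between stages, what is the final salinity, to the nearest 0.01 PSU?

Total salt / total volume:
Initial salt = 391×24.42 = 9,548.22
After stage 1: salt = 9,548.22 + 4,580×18.6 = 94,736.22; volume = 4,971 m³; S = 19.058 PSU
After stage 2: salt = 94,736.22 + 1,070×34.95 = 132,132.72; volume = 6,041 m³; S = 21.873 PSU
After stage 3: salt = 132,132.72 + 4,970×19.81 = 230,588.42; volume = 11,011 m³
S = 230,588.42 / 11,011 = 20.9416 PSU

20.94 PSU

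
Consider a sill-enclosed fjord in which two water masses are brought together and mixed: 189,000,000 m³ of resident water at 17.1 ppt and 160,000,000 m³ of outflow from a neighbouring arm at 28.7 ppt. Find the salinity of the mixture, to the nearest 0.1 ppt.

22.4 ppt

Total salt / total volume:
salt = 189,000,000×17.1 + 160,000,000×28.7 = 3,231,900,000 + 4,592,000,000 = 7,823,900,000
volume = 189,000,000 + 160,000,000 = 349,000,000 m³
S = 7,823,900,000 / 349,000,000 = 22.418 ppt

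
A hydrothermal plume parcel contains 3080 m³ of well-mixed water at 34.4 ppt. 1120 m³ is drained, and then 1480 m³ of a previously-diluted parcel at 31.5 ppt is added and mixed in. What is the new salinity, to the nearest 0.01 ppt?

33.15 ppt

Remaining after removal: 1,960 m³ at 34.4 ppt (salt = 67,424)
After addition: salt = 67,424 + 1,480×31.5 = 114,044; volume = 3,440 m³
S = 114,044 / 3,440 = 33.1523 ppt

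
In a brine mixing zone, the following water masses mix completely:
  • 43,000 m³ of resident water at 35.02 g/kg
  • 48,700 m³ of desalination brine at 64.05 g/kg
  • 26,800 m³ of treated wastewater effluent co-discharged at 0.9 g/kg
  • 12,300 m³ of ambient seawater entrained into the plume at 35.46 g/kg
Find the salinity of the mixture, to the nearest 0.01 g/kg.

38.88 g/kg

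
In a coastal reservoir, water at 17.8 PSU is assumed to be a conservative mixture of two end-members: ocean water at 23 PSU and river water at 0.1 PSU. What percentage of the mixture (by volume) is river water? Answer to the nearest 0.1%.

Let f be the freshwater fraction. Salt balance per unit volume:
f×0.1 + (1−f)×23 = 17.8
f = (23 − 17.8) / (23 − 0.1) = 5.2/22.9 = 0.2271

22.7%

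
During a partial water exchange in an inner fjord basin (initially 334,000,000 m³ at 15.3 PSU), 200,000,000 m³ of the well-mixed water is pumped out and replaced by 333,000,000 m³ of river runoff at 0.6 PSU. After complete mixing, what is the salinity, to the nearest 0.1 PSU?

4.8 PSU

Remaining after removal: 134,000,000 m³ at 15.3 PSU (salt = 2,050,200,000)
After addition: salt = 2,050,200,000 + 333,000,000×0.6 = 2,250,000,000; volume = 467,000,000 m³
S = 2,250,000,000 / 467,000,000 = 4.818 PSU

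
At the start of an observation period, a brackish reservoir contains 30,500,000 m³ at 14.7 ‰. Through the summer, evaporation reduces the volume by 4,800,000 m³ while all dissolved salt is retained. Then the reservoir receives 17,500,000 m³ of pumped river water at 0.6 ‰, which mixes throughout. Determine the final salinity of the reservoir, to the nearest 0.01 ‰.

10.62 ‰

After evaporation: salt = 30,500,000×14.7 = 448,350,000; volume = 30,500,000 − 4,800,000 = 25,700,000 m³
After mixing: salt = 448,350,000 + 17,500,000×0.6 = 458,850,000; volume = 25,700,000 + 17,500,000 = 43,200,000 m³
S = 458,850,000 / 43,200,000 = 10.6215 ‰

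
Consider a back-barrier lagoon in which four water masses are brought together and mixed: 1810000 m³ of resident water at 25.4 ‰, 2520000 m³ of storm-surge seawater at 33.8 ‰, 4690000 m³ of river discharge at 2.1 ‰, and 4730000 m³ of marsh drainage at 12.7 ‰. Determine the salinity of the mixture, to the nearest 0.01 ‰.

14.62 ‰

Weighted by volume,
salt = 1,810,000×25.4 + 2,520,000×33.8 + 4,690,000×2.1 + 4,730,000×12.7 = 45,974,000 + 85,176,000 + 9,849,000 + 60,071,000 = 201,070,000
volume = 1,810,000 + 2,520,000 + 4,690,000 + 4,730,000 = 13,750,000 m³
S = 201,070,000 / 13,750,000 = 14.6233 ‰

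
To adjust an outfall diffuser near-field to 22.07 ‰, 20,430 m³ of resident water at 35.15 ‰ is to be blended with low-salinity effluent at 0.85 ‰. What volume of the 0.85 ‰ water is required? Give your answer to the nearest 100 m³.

Salt balance: 20,430×35.15 + V×0.85 = (20,430+V)×22.07
718,114.5 + 0.85V = 450,890.1 + 22.07V
267,224.4 = 21.22V
V = 12,593.04 m³

12600 m³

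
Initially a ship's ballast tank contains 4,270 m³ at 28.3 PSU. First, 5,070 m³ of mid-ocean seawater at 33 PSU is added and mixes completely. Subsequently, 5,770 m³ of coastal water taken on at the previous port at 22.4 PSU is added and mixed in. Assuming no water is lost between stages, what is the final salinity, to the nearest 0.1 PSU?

By conservation of dissolved salt,
Initial salt = 4,270×28.3 = 120,841
After stage 1: salt = 120,841 + 5,070×33 = 288,151; volume = 9,340 m³; S = 30.851 PSU
After stage 2: salt = 288,151 + 5,770×22.4 = 417,399; volume = 15,110 m³
S = 417,399 / 15,110 = 27.624 PSU

27.6 PSU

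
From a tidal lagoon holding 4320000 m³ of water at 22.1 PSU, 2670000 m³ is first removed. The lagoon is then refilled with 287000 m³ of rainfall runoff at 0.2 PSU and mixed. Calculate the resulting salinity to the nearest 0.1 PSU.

Remaining after removal: 1,650,000 m³ at 22.1 PSU (salt = 36,465,000)
After addition: salt = 36,465,000 + 287,000×0.2 = 36,522,400; volume = 1,937,000 m³
S = 36,522,400 / 1,937,000 = 18.8551 PSU

18.9 PSU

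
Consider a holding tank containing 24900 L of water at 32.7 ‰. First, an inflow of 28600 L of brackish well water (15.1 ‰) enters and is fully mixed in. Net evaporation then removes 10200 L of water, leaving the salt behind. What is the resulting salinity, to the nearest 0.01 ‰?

28.78 ‰

After mixing: salt = 24,900×32.7 + 28,600×15.1 = 1,246,090; volume = 53,500 L
After evaporation: salt unchanged = 1,246,090; volume = 53,500 − 10,200 = 43,300 L
S = 1,246,090 / 43,300 = 28.7781 ‰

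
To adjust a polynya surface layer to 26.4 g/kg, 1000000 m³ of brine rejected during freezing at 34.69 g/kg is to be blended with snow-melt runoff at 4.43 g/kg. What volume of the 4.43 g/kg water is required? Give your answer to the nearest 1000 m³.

Salt balance: 1,000,000×34.69 + V×4.43 = (1,000,000+V)×26.4
34,690,000 + 4.43V = 26,400,000 + 26.4V
8,290,000 = 21.97V
V = 377,332.73 m³

377000 m³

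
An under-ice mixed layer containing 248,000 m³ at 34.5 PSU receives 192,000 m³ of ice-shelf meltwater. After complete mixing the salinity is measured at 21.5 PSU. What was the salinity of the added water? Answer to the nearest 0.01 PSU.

Salt balance: 248,000×34.5 + 192,000×S = 440,000×21.5
8,556,000 + 192,000·S = 9,460,000
S = (9,460,000 − 8,556,000) / 192,000 = 4.7083 PSU

4.71 PSU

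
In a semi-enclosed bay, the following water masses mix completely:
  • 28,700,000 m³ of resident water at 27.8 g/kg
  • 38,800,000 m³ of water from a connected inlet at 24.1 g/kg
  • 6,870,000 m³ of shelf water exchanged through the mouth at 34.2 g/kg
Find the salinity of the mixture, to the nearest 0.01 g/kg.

26.46 g/kg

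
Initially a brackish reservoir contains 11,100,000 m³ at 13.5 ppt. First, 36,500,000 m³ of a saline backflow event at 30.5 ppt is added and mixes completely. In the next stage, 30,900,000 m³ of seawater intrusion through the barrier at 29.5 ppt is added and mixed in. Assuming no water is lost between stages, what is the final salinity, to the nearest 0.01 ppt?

27.70 ppt

Total salt / total volume:
Initial salt = 11,100,000×13.5 = 149,850,000
After stage 1: salt = 149,850,000 + 36,500,000×30.5 = 1,263,100,000; volume = 47,600,000 m³; S = 26.536 ppt
After stage 2: salt = 1,263,100,000 + 30,900,000×29.5 = 2,174,650,000; volume = 78,500,000 m³
S = 2,174,650,000 / 78,500,000 = 27.7025 ppt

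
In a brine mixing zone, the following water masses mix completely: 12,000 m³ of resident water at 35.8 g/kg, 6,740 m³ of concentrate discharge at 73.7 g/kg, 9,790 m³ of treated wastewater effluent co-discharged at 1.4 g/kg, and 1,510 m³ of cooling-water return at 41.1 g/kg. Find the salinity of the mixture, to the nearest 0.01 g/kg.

Weighted by volume,
salt = 12,000×35.8 + 6,740×73.7 + 9,790×1.4 + 1,510×41.1 = 429,600 + 496,738 + 13,706 + 62,061 = 1,002,105
volume = 12,000 + 6,740 + 9,790 + 1,510 = 30,040 m³
S = 1,002,105 / 30,040 = 33.359 g/kg

33.36 g/kg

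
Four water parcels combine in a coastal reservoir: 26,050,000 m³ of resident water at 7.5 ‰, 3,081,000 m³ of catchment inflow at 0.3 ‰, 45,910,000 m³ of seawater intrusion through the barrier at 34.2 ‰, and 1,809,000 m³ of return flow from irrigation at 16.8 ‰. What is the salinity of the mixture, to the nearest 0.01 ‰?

23.38 ‰

Total salt / total volume:
salt = 26,050,000×7.5 + 3,081,000×0.3 + 45,910,000×34.2 + 1,809,000×16.8 = 195,375,000 + 924,300 + 1,570,122,000 + 30,391,200 = 1,796,812,500
volume = 26,050,000 + 3,081,000 + 45,910,000 + 1,809,000 = 76,850,000 m³
S = 1,796,812,500 / 76,850,000 = 23.3808 ‰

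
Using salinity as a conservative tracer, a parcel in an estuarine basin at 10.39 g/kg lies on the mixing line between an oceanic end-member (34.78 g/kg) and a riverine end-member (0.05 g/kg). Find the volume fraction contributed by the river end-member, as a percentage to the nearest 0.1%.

70.2%

Let f be the freshwater fraction. Salt balance per unit volume:
f×0.05 + (1−f)×34.78 = 10.39
f = (34.78 − 10.39) / (34.78 − 0.05) = 24.39/34.73 = 0.7023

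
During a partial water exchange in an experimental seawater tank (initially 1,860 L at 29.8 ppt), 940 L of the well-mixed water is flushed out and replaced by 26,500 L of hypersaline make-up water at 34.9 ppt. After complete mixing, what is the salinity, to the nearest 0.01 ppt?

34.73 ppt

Remaining after removal: 920 L at 29.8 ppt (salt = 27,416)
After addition: salt = 27,416 + 26,500×34.9 = 952,266; volume = 27,420 L
S = 952,266 / 27,420 = 34.7289 ppt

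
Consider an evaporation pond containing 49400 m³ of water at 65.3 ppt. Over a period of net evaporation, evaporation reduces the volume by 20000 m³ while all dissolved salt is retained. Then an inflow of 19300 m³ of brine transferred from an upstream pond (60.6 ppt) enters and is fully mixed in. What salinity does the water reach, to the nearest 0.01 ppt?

90.25 ppt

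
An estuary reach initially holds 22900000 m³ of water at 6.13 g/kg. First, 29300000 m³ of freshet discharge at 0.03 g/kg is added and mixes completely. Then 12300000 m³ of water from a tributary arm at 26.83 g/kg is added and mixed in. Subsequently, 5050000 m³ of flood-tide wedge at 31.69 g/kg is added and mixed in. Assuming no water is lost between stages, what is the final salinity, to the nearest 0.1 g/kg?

Weighted by volume,
Initial salt = 22,900,000×6.13 = 140,377,000
After stage 1: salt = 140,377,000 + 29,300,000×0.03 = 141,256,000; volume = 52,200,000 m³; S = 2.706 g/kg
After stage 2: salt = 141,256,000 + 12,300,000×26.83 = 471,265,000; volume = 64,500,000 m³; S = 7.306 g/kg
After stage 3: salt = 471,265,000 + 5,050,000×31.69 = 631,299,500; volume = 69,550,000 m³
S = 631,299,500 / 69,550,000 = 9.0769 g/kg

9.1 g/kg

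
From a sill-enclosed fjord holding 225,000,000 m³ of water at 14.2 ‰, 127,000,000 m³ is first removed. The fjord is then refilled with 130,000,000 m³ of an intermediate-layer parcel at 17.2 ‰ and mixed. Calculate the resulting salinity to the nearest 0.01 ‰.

Remaining after removal: 98,000,000 m³ at 14.2 ‰ (salt = 1,391,600,000)
After addition: salt = 1,391,600,000 + 130,000,000×17.2 = 3,627,600,000; volume = 228,000,000 m³
S = 3,627,600,000 / 228,000,000 = 15.9105 ‰

15.91 ‰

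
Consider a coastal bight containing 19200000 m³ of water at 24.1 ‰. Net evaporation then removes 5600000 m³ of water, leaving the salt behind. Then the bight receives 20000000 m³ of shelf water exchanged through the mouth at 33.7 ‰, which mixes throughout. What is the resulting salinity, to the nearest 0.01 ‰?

33.83 ‰

After evaporation: salt = 19,200,000×24.1 = 462,720,000; volume = 19,200,000 − 5,600,000 = 13,600,000 m³
After mixing: salt = 462,720,000 + 20,000,000×33.7 = 1,136,720,000; volume = 13,600,000 + 20,000,000 = 33,600,000 m³
S = 1,136,720,000 / 33,600,000 = 33.831 ‰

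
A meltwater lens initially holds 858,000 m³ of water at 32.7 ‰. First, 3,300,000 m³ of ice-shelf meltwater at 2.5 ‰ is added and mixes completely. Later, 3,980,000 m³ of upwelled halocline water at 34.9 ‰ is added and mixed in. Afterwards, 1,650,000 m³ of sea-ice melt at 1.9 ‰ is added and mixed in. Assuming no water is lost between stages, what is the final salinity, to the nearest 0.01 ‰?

18.22 ‰

Weighted by volume,
Initial salt = 858,000×32.7 = 28,056,600
After stage 1: salt = 28,056,600 + 3,300,000×2.5 = 36,306,600; volume = 4,158,000 m³; S = 8.732 ‰
After stage 2: salt = 36,306,600 + 3,980,000×34.9 = 175,208,600; volume = 8,138,000 m³; S = 21.53 ‰
After stage 3: salt = 175,208,600 + 1,650,000×1.9 = 178,343,600; volume = 9,788,000 m³
S = 178,343,600 / 9,788,000 = 18.2206 ‰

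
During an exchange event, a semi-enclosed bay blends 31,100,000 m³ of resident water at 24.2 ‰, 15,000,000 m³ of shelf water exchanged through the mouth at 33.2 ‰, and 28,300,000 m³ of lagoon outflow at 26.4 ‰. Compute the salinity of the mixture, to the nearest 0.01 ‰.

Total salt / total volume:
salt = 31,100,000×24.2 + 15,000,000×33.2 + 28,300,000×26.4 = 752,620,000 + 498,000,000 + 747,120,000 = 1,997,740,000
volume = 31,100,000 + 15,000,000 + 28,300,000 = 74,400,000 m³
S = 1,997,740,000 / 74,400,000 = 26.8513 ‰

26.85 ‰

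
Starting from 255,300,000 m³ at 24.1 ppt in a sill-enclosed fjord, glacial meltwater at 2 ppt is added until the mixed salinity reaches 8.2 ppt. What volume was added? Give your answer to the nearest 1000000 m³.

655000000 m³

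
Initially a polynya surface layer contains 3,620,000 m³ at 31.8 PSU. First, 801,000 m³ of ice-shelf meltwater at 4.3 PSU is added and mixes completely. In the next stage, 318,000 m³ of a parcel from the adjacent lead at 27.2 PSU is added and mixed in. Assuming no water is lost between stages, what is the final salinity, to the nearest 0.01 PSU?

26.84 PSU

Mass of salt is conserved:
Initial salt = 3,620,000×31.8 = 115,116,000
After stage 1: salt = 115,116,000 + 801,000×4.3 = 118,560,300; volume = 4,421,000 m³; S = 26.818 PSU
After stage 2: salt = 118,560,300 + 318,000×27.2 = 127,209,900; volume = 4,739,000 m³
S = 127,209,900 / 4,739,000 = 26.8432 PSU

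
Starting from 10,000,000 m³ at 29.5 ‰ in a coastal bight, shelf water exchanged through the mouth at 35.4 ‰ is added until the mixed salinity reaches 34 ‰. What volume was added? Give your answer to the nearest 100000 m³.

32100000 m³

Salt balance: 10,000,000×29.5 + V×35.4 = (10,000,000+V)×34
295,000,000 + 35.4V = 340,000,000 + 34V
45,000,000 = 1.4V
V = 32,142,857.14 m³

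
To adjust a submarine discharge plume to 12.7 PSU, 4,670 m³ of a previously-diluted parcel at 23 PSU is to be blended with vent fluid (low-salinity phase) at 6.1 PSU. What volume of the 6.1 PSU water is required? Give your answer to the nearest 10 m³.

7290 m³

Salt balance: 4,670×23 + V×6.1 = (4,670+V)×12.7
107,410 + 6.1V = 59,309 + 12.7V
48,101 = 6.6V
V = 7,288.03 m³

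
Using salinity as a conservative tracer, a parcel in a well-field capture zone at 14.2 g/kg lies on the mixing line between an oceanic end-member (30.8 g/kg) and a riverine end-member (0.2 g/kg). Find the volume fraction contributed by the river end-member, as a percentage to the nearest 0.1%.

54.2%

Let f be the freshwater fraction. Salt balance per unit volume:
f×0.2 + (1−f)×30.8 = 14.2
f = (30.8 − 14.2) / (30.8 − 0.2) = 16.6/30.6 = 0.5425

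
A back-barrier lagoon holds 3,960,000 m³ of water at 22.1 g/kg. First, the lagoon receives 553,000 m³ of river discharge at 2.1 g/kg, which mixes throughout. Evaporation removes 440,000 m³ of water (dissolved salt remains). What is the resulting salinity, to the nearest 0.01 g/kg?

21.77 g/kg

After mixing: salt = 3,960,000×22.1 + 553,000×2.1 = 88,677,300; volume = 4,513,000 m³
After evaporation: salt unchanged = 88,677,300; volume = 4,513,000 − 440,000 = 4,073,000 m³
S = 88,677,300 / 4,073,000 = 21.772 g/kg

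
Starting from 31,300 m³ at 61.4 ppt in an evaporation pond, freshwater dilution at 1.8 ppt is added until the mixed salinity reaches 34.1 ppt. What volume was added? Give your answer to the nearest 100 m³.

Salt balance: 31,300×61.4 + V×1.8 = (31,300+V)×34.1
1,921,820 + 1.8V = 1,067,330 + 34.1V
854,490 = 32.3V
V = 26,454.8 m³

26500 m³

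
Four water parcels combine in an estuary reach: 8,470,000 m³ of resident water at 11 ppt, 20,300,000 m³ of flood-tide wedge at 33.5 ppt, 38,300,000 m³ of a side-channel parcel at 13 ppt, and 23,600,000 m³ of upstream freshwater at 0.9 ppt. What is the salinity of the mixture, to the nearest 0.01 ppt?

Weighted by volume,
salt = 8,470,000×11 + 20,300,000×33.5 + 38,300,000×13 + 23,600,000×0.9 = 93,170,000 + 680,050,000 + 497,900,000 + 21,240,000 = 1,292,360,000
volume = 8,470,000 + 20,300,000 + 38,300,000 + 23,600,000 = 90,670,000 m³
S = 1,292,360,000 / 90,670,000 = 14.2534 ppt

14.25 ppt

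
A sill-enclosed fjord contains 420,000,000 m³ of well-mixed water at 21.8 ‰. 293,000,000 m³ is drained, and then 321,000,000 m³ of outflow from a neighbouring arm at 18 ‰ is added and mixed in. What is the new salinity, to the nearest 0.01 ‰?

Remaining after removal: 127,000,000 m³ at 21.8 ‰ (salt = 2,768,600,000)
After addition: salt = 2,768,600,000 + 321,000,000×18 = 8,546,600,000; volume = 448,000,000 m³
S = 8,546,600,000 / 448,000,000 = 19.0772 ‰

19.08 ‰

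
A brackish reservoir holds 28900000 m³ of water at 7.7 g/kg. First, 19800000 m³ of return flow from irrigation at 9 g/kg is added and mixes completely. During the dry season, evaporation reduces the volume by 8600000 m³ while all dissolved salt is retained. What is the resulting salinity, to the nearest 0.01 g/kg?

After mixing: salt = 28,900,000×7.7 + 19,800,000×9 = 400,730,000; volume = 48,700,000 m³
After evaporation: salt unchanged = 400,730,000; volume = 48,700,000 − 8,600,000 = 40,100,000 m³
S = 400,730,000 / 40,100,000 = 9.9933 g/kg

9.99 g/kg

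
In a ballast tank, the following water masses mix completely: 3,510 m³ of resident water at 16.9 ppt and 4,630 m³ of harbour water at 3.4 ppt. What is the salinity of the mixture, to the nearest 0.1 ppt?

9.2 ppt

Salt balance:
salt = 3,510×16.9 + 4,630×3.4 = 59,319 + 15,742 = 75,061
volume = 3,510 + 4,630 = 8,140 m³
S = 75,061 / 8,140 = 9.221 ppt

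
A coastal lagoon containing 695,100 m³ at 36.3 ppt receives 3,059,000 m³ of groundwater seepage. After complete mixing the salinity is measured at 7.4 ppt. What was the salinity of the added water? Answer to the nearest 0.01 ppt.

Salt balance: 695,100×36.3 + 3,059,000×S = 3,754,100×7.4
25,232,130 + 3,059,000·S = 27,780,340
S = (27,780,340 − 25,232,130) / 3,059,000 = 0.833 ppt

0.83 ppt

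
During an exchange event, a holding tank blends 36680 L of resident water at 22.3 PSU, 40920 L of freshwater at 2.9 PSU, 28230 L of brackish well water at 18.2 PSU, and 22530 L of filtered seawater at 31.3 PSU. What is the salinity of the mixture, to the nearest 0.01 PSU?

By conservation of dissolved salt,
salt = 36,680×22.3 + 40,920×2.9 + 28,230×18.2 + 22,530×31.3 = 817,964 + 118,668 + 513,786 + 705,189 = 2,155,607
volume = 36,680 + 40,920 + 28,230 + 22,530 = 128,360 L
S = 2,155,607 / 128,360 = 16.7934 PSU

16.79 PSU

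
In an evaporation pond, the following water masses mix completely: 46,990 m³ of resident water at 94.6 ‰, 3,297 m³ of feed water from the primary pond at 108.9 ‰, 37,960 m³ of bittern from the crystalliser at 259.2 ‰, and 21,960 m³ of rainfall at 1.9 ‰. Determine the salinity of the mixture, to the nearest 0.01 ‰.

Total salt / total volume:
salt = 46,990×94.6 + 3,297×108.9 + 37,960×259.2 + 21,960×1.9 = 4,445,254 + 359,043.3 + 9,839,232 + 41,724 = 14,685,253.3
volume = 46,990 + 3,297 + 37,960 + 21,960 = 110,207 m³
S = 14,685,253.3 / 110,207 = 133.2515 ‰

133.25 ‰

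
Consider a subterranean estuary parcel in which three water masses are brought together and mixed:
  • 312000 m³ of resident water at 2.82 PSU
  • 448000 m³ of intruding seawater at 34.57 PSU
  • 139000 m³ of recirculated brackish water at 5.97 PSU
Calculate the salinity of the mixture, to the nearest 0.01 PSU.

Weighted by volume,
salt = 312,000×2.82 + 448,000×34.57 + 139,000×5.97 = 879,840 + 15,487,360 + 829,830 = 17,197,030
volume = 312,000 + 448,000 + 139,000 = 899,000 m³
S = 17,197,030 / 899,000 = 19.1291 PSU

19.13 PSU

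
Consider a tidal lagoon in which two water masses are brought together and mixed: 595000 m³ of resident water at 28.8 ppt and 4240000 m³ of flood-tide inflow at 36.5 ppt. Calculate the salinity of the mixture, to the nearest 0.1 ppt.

Weighted by volume,
salt = 595,000×28.8 + 4,240,000×36.5 = 17,136,000 + 154,760,000 = 171,896,000
volume = 595,000 + 4,240,000 = 4,835,000 m³
S = 171,896,000 / 4,835,000 = 35.552 ppt

35.6 ppt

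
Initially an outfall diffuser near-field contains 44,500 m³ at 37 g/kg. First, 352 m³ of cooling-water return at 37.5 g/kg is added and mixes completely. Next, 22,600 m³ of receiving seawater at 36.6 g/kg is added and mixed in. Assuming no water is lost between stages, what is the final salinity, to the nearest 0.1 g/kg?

36.9 g/kg

Mass of salt is conserved:
Initial salt = 44,500×37 = 1,646,500
After stage 1: salt = 1,646,500 + 352×37.5 = 1,659,700; volume = 44,852 m³; S = 37.004 g/kg
After stage 2: salt = 1,659,700 + 22,600×36.6 = 2,486,860; volume = 67,452 m³
S = 2,486,860 / 67,452 = 36.8686 g/kg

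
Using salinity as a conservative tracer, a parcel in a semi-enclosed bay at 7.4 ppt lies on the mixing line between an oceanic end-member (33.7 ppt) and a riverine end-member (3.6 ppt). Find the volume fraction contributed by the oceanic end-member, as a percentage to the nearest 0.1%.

12.6%

Let g be the oceanic fraction. Salt balance per unit volume:
g×33.7 + (1−g)×3.6 = 7.4
g = (7.4 − 3.6) / (33.7 − 3.6) = 3.8/30.1 = 0.1262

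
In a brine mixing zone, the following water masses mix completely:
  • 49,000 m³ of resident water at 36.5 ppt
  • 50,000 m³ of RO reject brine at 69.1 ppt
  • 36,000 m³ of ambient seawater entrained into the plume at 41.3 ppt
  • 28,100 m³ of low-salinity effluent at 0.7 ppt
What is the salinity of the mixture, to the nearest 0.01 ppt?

Weighted by volume,
salt = 49,000×36.5 + 50,000×69.1 + 36,000×41.3 + 28,100×0.7 = 1,788,500 + 3,455,000 + 1,486,800 + 19,670 = 6,749,970
volume = 49,000 + 50,000 + 36,000 + 28,100 = 163,100 m³
S = 6,749,970 / 163,100 = 41.3855 ppt

41.39 ppt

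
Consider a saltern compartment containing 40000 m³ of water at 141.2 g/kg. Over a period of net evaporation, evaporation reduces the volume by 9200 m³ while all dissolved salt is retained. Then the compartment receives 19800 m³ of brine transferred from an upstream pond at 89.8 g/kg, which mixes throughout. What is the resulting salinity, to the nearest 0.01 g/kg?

After evaporation: salt = 40,000×141.2 = 5,648,000; volume = 40,000 − 9,200 = 30,800 m³
After mixing: salt = 5,648,000 + 19,800×89.8 = 7,426,040; volume = 30,800 + 19,800 = 50,600 m³
S = 7,426,040 / 50,600 = 146.7597 g/kg

146.76 g/kg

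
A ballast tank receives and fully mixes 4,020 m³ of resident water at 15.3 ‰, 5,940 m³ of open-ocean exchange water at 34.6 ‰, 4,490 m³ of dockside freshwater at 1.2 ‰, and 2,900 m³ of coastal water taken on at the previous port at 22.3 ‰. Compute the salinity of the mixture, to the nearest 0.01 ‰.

Mass of salt is conserved:
salt = 4,020×15.3 + 5,940×34.6 + 4,490×1.2 + 2,900×22.3 = 61,506 + 205,524 + 5,388 + 64,670 = 337,088
volume = 4,020 + 5,940 + 4,490 + 2,900 = 17,350 m³
S = 337,088 / 17,350 = 19.4287 ‰

19.43 ‰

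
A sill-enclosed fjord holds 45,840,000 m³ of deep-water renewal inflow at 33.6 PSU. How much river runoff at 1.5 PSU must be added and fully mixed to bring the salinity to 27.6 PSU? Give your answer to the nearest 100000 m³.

Salt balance: 45,840,000×33.6 + V×1.5 = (45,840,000+V)×27.6
1,540,224,000 + 1.5V = 1,265,184,000 + 27.6V
275,040,000 = 26.1V
V = 10,537,931.03 m³

10500000 m³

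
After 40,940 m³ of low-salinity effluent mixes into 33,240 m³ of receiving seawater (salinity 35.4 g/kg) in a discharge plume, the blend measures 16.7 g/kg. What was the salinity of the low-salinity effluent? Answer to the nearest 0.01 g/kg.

1.52 g/kg

Salt balance: 33,240×35.4 + 40,940×S = 74,180×16.7
1,176,696 + 40,940·S = 1,238,806
S = (1,238,806 − 1,176,696) / 40,940 = 1.5171 g/kg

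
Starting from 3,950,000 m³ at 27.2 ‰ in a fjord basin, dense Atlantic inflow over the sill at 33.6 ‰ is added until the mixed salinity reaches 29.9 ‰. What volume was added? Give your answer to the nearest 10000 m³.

Salt balance: 3,950,000×27.2 + V×33.6 = (3,950,000+V)×29.9
107,440,000 + 33.6V = 118,105,000 + 29.9V
10,665,000 = 3.7V
V = 2,882,432.43 m³

2880000 m³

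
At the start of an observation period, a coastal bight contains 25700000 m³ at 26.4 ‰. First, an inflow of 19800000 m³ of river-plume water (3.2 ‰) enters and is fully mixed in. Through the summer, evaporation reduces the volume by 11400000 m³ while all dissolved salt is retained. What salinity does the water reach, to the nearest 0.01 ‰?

After mixing: salt = 25,700,000×26.4 + 19,800,000×3.2 = 741,840,000; volume = 45,500,000 m³
After evaporation: salt unchanged = 741,840,000; volume = 45,500,000 − 11,400,000 = 34,100,000 m³
S = 741,840,000 / 34,100,000 = 21.7548 ‰

21.75 ‰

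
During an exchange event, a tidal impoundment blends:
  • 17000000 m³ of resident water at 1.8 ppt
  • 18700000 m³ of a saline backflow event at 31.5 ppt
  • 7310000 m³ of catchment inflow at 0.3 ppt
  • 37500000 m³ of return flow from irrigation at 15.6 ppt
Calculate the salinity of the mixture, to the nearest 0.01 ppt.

14.99 ppt

Total salt / total volume:
salt = 17,000,000×1.8 + 18,700,000×31.5 + 7,310,000×0.3 + 37,500,000×15.6 = 30,600,000 + 589,050,000 + 2,193,000 + 585,000,000 = 1,206,843,000
volume = 17,000,000 + 18,700,000 + 7,310,000 + 37,500,000 = 80,510,000 m³
S = 1,206,843,000 / 80,510,000 = 14.99 ppt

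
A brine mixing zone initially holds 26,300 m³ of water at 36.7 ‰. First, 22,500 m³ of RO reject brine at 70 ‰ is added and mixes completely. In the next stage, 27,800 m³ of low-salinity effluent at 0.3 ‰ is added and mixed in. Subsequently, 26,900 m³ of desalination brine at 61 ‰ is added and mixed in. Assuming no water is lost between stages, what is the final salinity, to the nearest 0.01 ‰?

Total salt / total volume:
Initial salt = 26,300×36.7 = 965,210
After stage 1: salt = 965,210 + 22,500×70 = 2,540,210; volume = 48,800 m³; S = 52.053 ‰
After stage 2: salt = 2,540,210 + 27,800×0.3 = 2,548,550; volume = 76,600 m³; S = 33.271 ‰
After stage 3: salt = 2,548,550 + 26,900×61 = 4,189,450; volume = 103,500 m³
S = 4,189,450 / 103,500 = 40.4778 ‰

40.48 ‰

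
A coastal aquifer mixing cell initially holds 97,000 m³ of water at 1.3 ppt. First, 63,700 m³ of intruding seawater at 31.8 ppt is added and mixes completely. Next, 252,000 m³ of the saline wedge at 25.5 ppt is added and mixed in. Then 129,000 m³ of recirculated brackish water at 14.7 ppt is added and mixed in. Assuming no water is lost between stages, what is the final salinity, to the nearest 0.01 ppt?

Weighted by volume,
Initial salt = 97,000×1.3 = 126,100
After stage 1: salt = 126,100 + 63,700×31.8 = 2,151,760; volume = 160,700 m³; S = 13.39 ppt
After stage 2: salt = 2,151,760 + 252,000×25.5 = 8,577,760; volume = 412,700 m³; S = 20.784 ppt
After stage 3: salt = 8,577,760 + 129,000×14.7 = 10,474,060; volume = 541,700 m³
S = 10,474,060 / 541,700 = 19.3355 ppt

19.34 ppt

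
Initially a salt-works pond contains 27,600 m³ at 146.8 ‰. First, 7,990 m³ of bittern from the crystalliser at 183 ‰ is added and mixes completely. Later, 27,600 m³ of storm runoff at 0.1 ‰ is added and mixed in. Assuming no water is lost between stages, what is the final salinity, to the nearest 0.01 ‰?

87.30 ‰

Conserving salt mass:
Initial salt = 27,600×146.8 = 4,051,680
After stage 1: salt = 4,051,680 + 7,990×183 = 5,513,850; volume = 35,590 m³; S = 154.927 ‰
After stage 2: salt = 5,513,850 + 27,600×0.1 = 5,516,610; volume = 63,190 m³
S = 5,516,610 / 63,190 = 87.3019 ‰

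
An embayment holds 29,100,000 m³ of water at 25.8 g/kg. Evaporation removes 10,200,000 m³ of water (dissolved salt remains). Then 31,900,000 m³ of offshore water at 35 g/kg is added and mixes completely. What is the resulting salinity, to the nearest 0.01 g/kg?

36.76 g/kg

After evaporation: salt = 29,100,000×25.8 = 750,780,000; volume = 29,100,000 − 10,200,000 = 18,900,000 m³
After mixing: salt = 750,780,000 + 31,900,000×35 = 1,867,280,000; volume = 18,900,000 + 31,900,000 = 50,800,000 m³
S = 1,867,280,000 / 50,800,000 = 36.7575 g/kg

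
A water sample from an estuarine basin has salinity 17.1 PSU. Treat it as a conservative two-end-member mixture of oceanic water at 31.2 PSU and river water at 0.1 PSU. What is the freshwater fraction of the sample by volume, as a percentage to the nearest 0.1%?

Let f be the freshwater fraction. Salt balance per unit volume:
f×0.1 + (1−f)×31.2 = 17.1
f = (31.2 − 17.1) / (31.2 − 0.1) = 14.1/31.1 = 0.4534

45.3%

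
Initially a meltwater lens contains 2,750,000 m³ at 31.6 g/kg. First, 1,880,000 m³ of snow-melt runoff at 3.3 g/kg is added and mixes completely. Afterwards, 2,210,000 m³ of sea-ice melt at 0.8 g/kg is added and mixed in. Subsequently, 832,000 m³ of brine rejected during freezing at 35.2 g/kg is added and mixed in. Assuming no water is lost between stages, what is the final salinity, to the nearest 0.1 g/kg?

16.2 g/kg

Mass of salt is conserved:
Initial salt = 2,750,000×31.6 = 86,900,000
After stage 1: salt = 86,900,000 + 1,880,000×3.3 = 93,104,000; volume = 4,630,000 m³; S = 20.109 g/kg
After stage 2: salt = 93,104,000 + 2,210,000×0.8 = 94,872,000; volume = 6,840,000 m³; S = 13.87 g/kg
After stage 3: salt = 94,872,000 + 832,000×35.2 = 124,158,400; volume = 7,672,000 m³
S = 124,158,400 / 7,672,000 = 16.1833 g/kg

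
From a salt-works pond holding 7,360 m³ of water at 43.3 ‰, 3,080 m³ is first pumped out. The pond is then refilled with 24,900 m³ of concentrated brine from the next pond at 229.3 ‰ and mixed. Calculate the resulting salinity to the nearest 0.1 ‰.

202.0 ‰

Remaining after removal: 4,280 m³ at 43.3 ‰ (salt = 185,324)
After addition: salt = 185,324 + 24,900×229.3 = 5,894,894; volume = 29,180 m³
S = 5,894,894 / 29,180 = 202.0183 ‰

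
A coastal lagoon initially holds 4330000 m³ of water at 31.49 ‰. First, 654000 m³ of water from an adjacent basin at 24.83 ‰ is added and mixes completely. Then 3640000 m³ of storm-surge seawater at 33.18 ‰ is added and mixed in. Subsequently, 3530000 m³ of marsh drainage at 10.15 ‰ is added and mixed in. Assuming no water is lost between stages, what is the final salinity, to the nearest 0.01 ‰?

25.44 ‰

Salt balance:
Initial salt = 4,330,000×31.49 = 136,351,700
After stage 1: salt = 136,351,700 + 654,000×24.83 = 152,590,520; volume = 4,984,000 m³; S = 30.616 ‰
After stage 2: salt = 152,590,520 + 3,640,000×33.18 = 273,365,720; volume = 8,624,000 m³; S = 31.698 ‰
After stage 3: salt = 273,365,720 + 3,530,000×10.15 = 309,195,220; volume = 12,154,000 m³
S = 309,195,220 / 12,154,000 = 25.4398 ‰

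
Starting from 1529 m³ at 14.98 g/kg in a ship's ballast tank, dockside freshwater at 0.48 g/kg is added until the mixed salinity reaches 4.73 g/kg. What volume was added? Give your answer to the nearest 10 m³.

3690 m³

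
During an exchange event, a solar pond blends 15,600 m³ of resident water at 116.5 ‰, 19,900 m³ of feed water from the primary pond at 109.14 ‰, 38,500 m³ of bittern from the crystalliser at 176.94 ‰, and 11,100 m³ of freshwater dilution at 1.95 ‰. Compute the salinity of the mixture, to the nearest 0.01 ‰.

127.18 ‰

By conservation of dissolved salt,
salt = 15,600×116.5 + 19,900×109.14 + 38,500×176.94 + 11,100×1.95 = 1,817,400 + 2,171,886 + 6,812,190 + 21,645 = 10,823,121
volume = 15,600 + 19,900 + 38,500 + 11,100 = 85,100 m³
S = 10,823,121 / 85,100 = 127.1812 ‰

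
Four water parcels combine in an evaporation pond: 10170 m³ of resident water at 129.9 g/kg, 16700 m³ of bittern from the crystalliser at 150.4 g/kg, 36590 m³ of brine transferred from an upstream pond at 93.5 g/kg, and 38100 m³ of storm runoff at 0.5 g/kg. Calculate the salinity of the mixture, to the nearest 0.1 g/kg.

71.6 g/kg

By conservation of dissolved salt,
salt = 10,170×129.9 + 16,700×150.4 + 36,590×93.5 + 38,100×0.5 = 1,321,083 + 2,511,680 + 3,421,165 + 19,050 = 7,272,978
volume = 10,170 + 16,700 + 36,590 + 38,100 = 101,560 m³
S = 7,272,978 / 101,560 = 71.613 g/kg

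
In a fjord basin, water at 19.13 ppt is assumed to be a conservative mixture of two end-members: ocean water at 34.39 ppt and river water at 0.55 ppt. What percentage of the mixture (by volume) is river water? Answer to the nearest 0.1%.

Let f be the freshwater fraction. Salt balance per unit volume:
f×0.55 + (1−f)×34.39 = 19.13
f = (34.39 − 19.13) / (34.39 − 0.55) = 15.26/33.84 = 0.4509

45.1%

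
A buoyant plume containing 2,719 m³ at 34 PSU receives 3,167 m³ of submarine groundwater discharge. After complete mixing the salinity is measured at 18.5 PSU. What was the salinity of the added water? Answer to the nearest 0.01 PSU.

Salt balance: 2,719×34 + 3,167×S = 5,886×18.5
92,446 + 3,167·S = 108,891
S = (108,891 − 92,446) / 3,167 = 5.1926 PSU

5.19 PSU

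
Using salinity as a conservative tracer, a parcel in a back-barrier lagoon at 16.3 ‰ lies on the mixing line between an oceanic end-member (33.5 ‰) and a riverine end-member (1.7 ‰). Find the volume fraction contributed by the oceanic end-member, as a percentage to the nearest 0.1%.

45.9%

Let g be the oceanic fraction. Salt balance per unit volume:
g×33.5 + (1−g)×1.7 = 16.3
g = (16.3 − 1.7) / (33.5 − 1.7) = 14.6/31.8 = 0.4591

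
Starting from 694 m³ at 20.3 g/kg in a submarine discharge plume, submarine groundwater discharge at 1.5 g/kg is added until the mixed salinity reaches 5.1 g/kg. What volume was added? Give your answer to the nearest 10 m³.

Salt balance: 694×20.3 + V×1.5 = (694+V)×5.1
14,088.2 + 1.5V = 3,539.4 + 5.1V
10,548.8 = 3.6V
V = 2,930.22 m³

2930 m³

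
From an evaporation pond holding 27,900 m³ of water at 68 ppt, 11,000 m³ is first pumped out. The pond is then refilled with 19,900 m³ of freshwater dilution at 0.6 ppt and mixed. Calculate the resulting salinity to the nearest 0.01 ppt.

31.55 ppt

Remaining after removal: 16,900 m³ at 68 ppt (salt = 1,149,200)
After addition: salt = 1,149,200 + 19,900×0.6 = 1,161,140; volume = 36,800 m³
S = 1,161,140 / 36,800 = 31.5527 ppt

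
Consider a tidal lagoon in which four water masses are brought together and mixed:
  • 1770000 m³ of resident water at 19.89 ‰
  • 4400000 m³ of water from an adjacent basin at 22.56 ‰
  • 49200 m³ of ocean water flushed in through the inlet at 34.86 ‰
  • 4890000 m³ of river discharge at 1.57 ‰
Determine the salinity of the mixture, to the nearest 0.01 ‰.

12.95 ‰

Salt balance:
salt = 1,770,000×19.89 + 4,400,000×22.56 + 49,200×34.86 + 4,890,000×1.57 = 35,205,300 + 99,264,000 + 1,715,112 + 7,677,300 = 143,861,712
volume = 1,770,000 + 4,400,000 + 49,200 + 4,890,000 = 11,109,200 m³
S = 143,861,712 / 11,109,200 = 12.9498 ‰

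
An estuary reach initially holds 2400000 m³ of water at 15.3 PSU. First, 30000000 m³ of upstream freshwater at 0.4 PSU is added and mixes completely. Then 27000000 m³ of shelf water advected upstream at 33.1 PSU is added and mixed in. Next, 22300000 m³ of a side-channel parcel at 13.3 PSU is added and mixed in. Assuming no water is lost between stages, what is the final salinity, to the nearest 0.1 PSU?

Weighted by volume,
Initial salt = 2,400,000×15.3 = 36,720,000
After stage 1: salt = 36,720,000 + 30,000,000×0.4 = 48,720,000; volume = 32,400,000 m³; S = 1.504 PSU
After stage 2: salt = 48,720,000 + 27,000,000×33.1 = 942,420,000; volume = 59,400,000 m³; S = 15.866 PSU
After stage 3: salt = 942,420,000 + 22,300,000×13.3 = 1,239,010,000; volume = 81,700,000 m³
S = 1,239,010,000 / 81,700,000 = 15.1654 PSU

15.2 PSU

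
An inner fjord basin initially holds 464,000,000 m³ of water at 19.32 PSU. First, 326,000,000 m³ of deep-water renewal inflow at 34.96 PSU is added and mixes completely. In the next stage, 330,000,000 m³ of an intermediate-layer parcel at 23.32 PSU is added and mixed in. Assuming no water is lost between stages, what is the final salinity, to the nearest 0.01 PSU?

25.05 PSU

Weighted by volume,
Initial salt = 464,000,000×19.32 = 8,964,480,000
After stage 1: salt = 8,964,480,000 + 326,000,000×34.96 = 20,361,440,000; volume = 790,000,000 m³; S = 25.774 PSU
After stage 2: salt = 20,361,440,000 + 330,000,000×23.32 = 28,057,040,000; volume = 1,120,000,000 m³
S = 28,057,040,000 / 1,120,000,000 = 25.0509 PSU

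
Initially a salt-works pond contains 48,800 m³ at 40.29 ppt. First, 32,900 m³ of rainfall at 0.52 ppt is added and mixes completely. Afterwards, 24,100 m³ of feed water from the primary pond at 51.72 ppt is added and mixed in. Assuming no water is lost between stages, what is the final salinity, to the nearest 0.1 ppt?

Conserving salt mass:
Initial salt = 48,800×40.29 = 1,966,152
After stage 1: salt = 1,966,152 + 32,900×0.52 = 1,983,260; volume = 81,700 m³; S = 24.275 ppt
After stage 2: salt = 1,983,260 + 24,100×51.72 = 3,229,712; volume = 105,800 m³
S = 3,229,712 / 105,800 = 30.5266 ppt

30.5 ppt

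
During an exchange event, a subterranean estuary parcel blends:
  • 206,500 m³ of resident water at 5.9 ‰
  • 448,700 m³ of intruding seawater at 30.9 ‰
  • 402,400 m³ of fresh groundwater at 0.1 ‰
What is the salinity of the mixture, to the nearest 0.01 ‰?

Mass of salt is conserved:
salt = 206,500×5.9 + 448,700×30.9 + 402,400×0.1 = 1,218,350 + 13,864,830 + 40,240 = 15,123,420
volume = 206,500 + 448,700 + 402,400 = 1,057,600 m³
S = 15,123,420 / 1,057,600 = 14.2998 ‰

14.30 ‰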